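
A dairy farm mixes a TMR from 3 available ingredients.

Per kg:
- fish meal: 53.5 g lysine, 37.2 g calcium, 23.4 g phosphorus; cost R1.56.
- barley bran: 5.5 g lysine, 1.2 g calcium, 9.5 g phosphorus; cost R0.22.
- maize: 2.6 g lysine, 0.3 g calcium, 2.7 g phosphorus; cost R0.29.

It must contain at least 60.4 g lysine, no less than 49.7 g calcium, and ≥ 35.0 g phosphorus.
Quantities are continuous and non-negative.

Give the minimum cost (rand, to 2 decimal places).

R2.16

This is a linear program. Let x1 = kg of fish meal, x2 = kg of barley bran, x3 = kg of maize.
min 1.56x1 + 0.22x2 + 0.29x3 subject to:
  53.5x1 + 5.5x2 + 2.6x3 ≥ 60.4   (lysine)
  37.2x1 + 1.2x2 + 0.3x3 ≥ 49.7   (calcium)
  23.4x1 + 9.5x2 + 2.7x3 ≥ 35   (phosphorus)
  x1, x2, x3 ≥ 0.
The optimal basis is {fish meal, barley bran}; maize drops out. There the calcium and phosphorus constraints are tight.
So fish meal = 1.322 kg, barley bran = 0.4273 kg.
Objective = 1.56·1.322 + 0.22·0.4273 = 2.1563.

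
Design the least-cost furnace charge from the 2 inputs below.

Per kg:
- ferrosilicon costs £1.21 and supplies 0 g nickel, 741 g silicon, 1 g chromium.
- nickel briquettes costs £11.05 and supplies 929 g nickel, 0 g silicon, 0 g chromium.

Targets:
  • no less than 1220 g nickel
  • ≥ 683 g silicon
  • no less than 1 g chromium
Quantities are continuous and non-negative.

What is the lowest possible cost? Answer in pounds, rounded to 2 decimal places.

£15.72

This is a linear program. Let x1 = kg of ferrosilicon, x2 = kg of nickel briquettes.
min 1.21x1 + 11.05x2 s.t.:
  929x2 ≥ 1220   (nickel)
  741x1 ≥ 683   (silicon)
  1x1 ≥ 1   (chromium)
  x1, x2 ≥ 0.
Both inputs are positive at the optimum. There the nickel and chromium constraints are tight.
That vertex is x1 = 1, x2 = 1.313.
Cost = 1.21·1 + 11.05·1.313 = 15.7187.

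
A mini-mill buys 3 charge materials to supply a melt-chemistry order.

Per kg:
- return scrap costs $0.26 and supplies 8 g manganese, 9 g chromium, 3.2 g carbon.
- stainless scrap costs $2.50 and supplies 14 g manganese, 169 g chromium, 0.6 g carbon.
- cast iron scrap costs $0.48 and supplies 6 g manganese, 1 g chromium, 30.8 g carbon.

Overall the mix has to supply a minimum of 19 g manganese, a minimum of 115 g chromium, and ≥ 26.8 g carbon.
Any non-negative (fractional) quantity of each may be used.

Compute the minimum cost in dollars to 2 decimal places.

$2.15

This is a linear program. Let x1 = kg of return scrap, x2 = kg of stainless scrap, x3 = kg of cast iron scrap.
Minimise 0.26x1 + 2.5x2 + 0.48x3 with:
  8x1 + 14x2 + 6x3 ≥ 19   (manganese)
  9x1 + 169x2 + 1x3 ≥ 115   (chromium)
  3.2x1 + 0.6x2 + 30.8x3 ≥ 26.8   (carbon)
  x1, x2, x3 ≥ 0.
The optimal mix uses every input. The manganese, chromium, carbon requirements are met with equality.
Optimal quantities: return scrap = 0.6625 kg, stainless scrap = 0.6405 kg, cast iron scrap = 0.7888 kg.
Cost = 0.26·0.6625 + 2.5·0.6405 + 0.48·0.7888 = 2.1521.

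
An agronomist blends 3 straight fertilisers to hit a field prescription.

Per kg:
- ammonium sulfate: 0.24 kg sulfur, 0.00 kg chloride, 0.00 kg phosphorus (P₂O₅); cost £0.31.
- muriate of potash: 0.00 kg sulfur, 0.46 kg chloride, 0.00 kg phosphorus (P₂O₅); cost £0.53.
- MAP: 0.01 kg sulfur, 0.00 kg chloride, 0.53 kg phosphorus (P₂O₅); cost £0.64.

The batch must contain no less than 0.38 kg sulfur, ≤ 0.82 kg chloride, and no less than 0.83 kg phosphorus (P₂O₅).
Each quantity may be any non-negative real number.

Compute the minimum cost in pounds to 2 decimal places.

£1.47

Let x1 = kg of ammonium sulfate, x2 = kg of muriate of potash, x3 = kg of MAP.
Minimize 0.31x1 + 0.53x2 + 0.64x3 with:
  0.24x1 + 0.01x3 ≥ 0.38   (sulfur)
  0.46x2 ≤ 0.82   (chloride)
  0.53x3 ≥ 0.83   (phosphorus (P₂O₅))
  x1, x2, x3 ≥ 0.
The minimum-cost mix takes nothing from muriate of potash — only ammonium sulfate, MAP. There the sulfur and phosphorus (P₂O₅) constraints are tight.
That vertex is x1 = 1.518, x3 = 1.566.
Objective = 0.31·1.518 + 0.64·1.566 = 1.4728.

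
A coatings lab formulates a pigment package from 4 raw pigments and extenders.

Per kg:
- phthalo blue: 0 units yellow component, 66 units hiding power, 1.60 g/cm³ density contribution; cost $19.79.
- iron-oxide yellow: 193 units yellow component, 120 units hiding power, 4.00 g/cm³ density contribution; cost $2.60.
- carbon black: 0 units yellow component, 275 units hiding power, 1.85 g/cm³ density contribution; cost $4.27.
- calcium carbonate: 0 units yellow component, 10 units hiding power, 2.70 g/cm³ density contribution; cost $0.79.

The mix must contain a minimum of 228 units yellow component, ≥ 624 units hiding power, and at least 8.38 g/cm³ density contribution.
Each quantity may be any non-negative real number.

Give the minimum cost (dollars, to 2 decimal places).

$10.65

This is a linear program. Let x1 = kg of phthalo blue, x2 = kg of iron-oxide yellow, x3 = kg of carbon black, x4 = kg of calcium carbonate.
Minimize 19.79x1 + 2.6x2 + 4.27x3 + 0.79x4 with:
  193x2 ≥ 228   (yellow component)
  66x1 + 120x2 + 275x3 + 10x4 ≥ 624   (hiding power)
  1.6x1 + 4x2 + 1.85x3 + 2.7x4 ≥ 8.38   (density contribution)
  x1, x2, x3, x4 ≥ 0.
The cheapest feasible vertex uses only iron-oxide yellow, carbon black; phthalo blue, calcium carbonate are not used. There the hiding power and density contribution constraints are tight.
So iron-oxide yellow = 1.31 kg, carbon black = 1.697 kg.
Cost = 2.6·1.31 + 4.27·1.697 = 10.6522.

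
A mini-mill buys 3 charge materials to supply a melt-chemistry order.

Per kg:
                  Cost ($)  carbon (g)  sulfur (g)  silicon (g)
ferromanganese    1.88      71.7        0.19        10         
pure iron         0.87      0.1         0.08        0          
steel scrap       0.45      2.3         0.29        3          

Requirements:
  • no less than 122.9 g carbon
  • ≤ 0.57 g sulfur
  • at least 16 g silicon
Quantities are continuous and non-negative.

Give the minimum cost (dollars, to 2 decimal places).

Let x1 = kg of ferromanganese, x2 = kg of pure iron, x3 = kg of steel scrap.
Minimise 1.88x1 + 0.87x2 + 0.45x3 subject to:
  71.7x1 + 0.1x2 + 2.3x3 ≥ 122.9   (carbon)
  0.19x1 + 0.08x2 + 0.29x3 ≤ 0.57   (sulfur)
  10x1 + 3x3 ≥ 16   (silicon)
  x1, x2, x3 ≥ 0.
The optimal basis is {ferromanganese}; pure iron, steel scrap drop out. Binding constraint: carbon.
Solving gives x1 = 1.714.
Total cost: 1.88·1.714 = 3.2223.

$3.22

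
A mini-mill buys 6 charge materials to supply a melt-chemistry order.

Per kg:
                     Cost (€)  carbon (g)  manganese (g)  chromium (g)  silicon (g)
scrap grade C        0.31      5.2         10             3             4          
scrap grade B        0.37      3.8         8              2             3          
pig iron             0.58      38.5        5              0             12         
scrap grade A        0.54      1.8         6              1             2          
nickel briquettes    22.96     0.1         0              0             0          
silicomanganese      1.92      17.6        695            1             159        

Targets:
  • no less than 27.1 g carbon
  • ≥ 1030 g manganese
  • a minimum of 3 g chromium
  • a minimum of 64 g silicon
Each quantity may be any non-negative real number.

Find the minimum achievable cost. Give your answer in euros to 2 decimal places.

Treat it as an LP. Let x1 = kg of scrap grade C, x2 = kg of scrap grade B, x3 = kg of pig iron, x4 = kg of scrap grade A, x5 = kg of nickel briquettes, x6 = kg of silicomanganese.
min 0.31x1 + 0.37x2 + 0.58x3 + 0.54x4 + 22.96x5 + 1.92x6 s.t.:
  5.2x1 + 3.8x2 + 38.5x3 + 1.8x4 + 0.1x5 + 17.6x6 ≥ 27.1   (carbon)
  10x1 + 8x2 + 5x3 + 6x4 + 695x6 ≥ 1030   (manganese)
  3x1 + 2x2 + 1x4 + 1x6 ≥ 3   (chromium)
  4x1 + 3x2 + 12x3 + 2x4 + 159x6 ≥ 64   (silicon)
  x1, x2, x3, x4, x5, x6 ≥ 0.
The cheapest feasible vertex uses only scrap grade C, silicomanganese; scrap grade B, pig iron, scrap grade A, nickel briquettes are not used. The manganese and chromium requirements are met with equality.
Solving gives x1 = 0.5084, x6 = 1.475.
Objective = 0.31·0.5084 + 1.92·1.475 = 2.9896.

€2.99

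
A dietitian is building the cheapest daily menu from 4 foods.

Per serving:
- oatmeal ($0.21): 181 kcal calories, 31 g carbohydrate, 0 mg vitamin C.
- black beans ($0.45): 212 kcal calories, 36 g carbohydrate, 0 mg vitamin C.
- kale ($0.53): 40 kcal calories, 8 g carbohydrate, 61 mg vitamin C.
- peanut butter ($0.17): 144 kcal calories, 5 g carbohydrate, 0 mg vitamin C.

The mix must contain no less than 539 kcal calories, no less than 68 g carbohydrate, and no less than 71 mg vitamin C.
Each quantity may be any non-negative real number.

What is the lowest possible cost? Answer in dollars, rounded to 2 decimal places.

Set it up as a linear program. Let x1 = servings of oatmeal, x2 = servings of black beans, x3 = servings of kale, x4 = servings of peanut butter.
Minimise 0.21x1 + 0.45x2 + 0.53x3 + 0.17x4 with:
  181x1 + 212x2 + 40x3 + 144x4 ≥ 539   (calories)
  31x1 + 36x2 + 8x3 + 5x4 ≥ 68   (carbohydrate)
  61x3 ≥ 71   (vitamin C)
  x1, x2, x3, x4 ≥ 0.
The cheapest feasible vertex uses only oatmeal, kale; black beans, peanut butter are not used. The calories and vitamin C requirements are met with equality.
So oatmeal = 2.721 servings, kale = 1.164 servings.
Hence cost = 0.21·2.721 + 0.53·1.164 = $1.1883.

$1.19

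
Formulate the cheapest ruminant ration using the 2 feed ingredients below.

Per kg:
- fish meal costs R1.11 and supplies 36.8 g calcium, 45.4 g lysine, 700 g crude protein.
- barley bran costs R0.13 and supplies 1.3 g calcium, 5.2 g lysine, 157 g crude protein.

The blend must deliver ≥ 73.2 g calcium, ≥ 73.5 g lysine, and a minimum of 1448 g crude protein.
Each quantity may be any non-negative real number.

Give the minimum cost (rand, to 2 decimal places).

Let x1 = kg of fish meal, x2 = kg of barley bran.
Minimize 1.11x1 + 0.13x2 s.t.:
  36.8x1 + 1.3x2 ≥ 73.2   (calcium)
  45.4x1 + 5.2x2 ≥ 73.5   (lysine)
  700x1 + 157x2 ≥ 1448   (crude protein)
  x1, x2 ≥ 0.
Both inputs are positive at the optimum. The calcium and crude protein requirements are met with equality.
Optimal quantities: fish meal = 1.974 kg, barley bran = 0.4204 kg.
Total cost: 1.11·1.974 + 0.13·0.4204 = 2.2458.

R2.25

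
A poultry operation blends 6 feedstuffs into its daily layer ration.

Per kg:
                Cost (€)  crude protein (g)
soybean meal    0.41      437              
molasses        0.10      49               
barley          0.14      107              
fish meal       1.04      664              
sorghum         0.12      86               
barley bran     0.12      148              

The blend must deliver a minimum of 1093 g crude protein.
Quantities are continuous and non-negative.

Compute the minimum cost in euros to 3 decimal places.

€0.886

Let x1 = kg of soybean meal, x2 = kg of molasses, x3 = kg of barley, x4 = kg of fish meal, x5 = kg of sorghum, x6 = kg of barley bran.
min 0.41x1 + 0.1x2 + 0.14x3 + 1.04x4 + 0.12x5 + 0.12x6 with:
  437x1 + 49x2 + 107x3 + 664x4 + 86x5 + 148x6 ≥ 1093   (crude protein)
  x1, x2, x3, x4, x5, x6 ≥ 0.
The minimum-cost mix takes nothing from soybean meal, molasses, barley, fish meal, sorghum — only barley bran. The crude protein requirement is met with equality.
Optimal quantities: barley bran = 7.385 kg.
Cost = 0.12·7.385 = 0.88620.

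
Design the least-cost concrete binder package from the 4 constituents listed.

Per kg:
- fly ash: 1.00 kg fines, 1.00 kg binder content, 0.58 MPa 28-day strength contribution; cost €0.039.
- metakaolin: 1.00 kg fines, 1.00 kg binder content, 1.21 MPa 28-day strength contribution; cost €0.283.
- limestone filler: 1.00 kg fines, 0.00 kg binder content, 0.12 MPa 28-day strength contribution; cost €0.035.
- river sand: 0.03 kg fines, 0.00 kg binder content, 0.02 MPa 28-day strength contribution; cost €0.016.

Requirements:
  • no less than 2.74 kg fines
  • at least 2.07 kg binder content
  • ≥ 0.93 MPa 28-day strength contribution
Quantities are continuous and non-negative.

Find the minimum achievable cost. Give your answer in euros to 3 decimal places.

€0.104

Let x1 = kg of fly ash, x2 = kg of metakaolin, x3 = kg of limestone filler, x4 = kg of river sand.
Minimise 0.039x1 + 0.283x2 + 0.035x3 + 0.016x4 with:
  1x1 + 1x2 + 1x3 + 0.03x4 ≥ 2.74   (fines)
  1x1 + 1x2 ≥ 2.07   (binder content)
  0.58x1 + 1.21x2 + 0.12x3 + 0.02x4 ≥ 0.93   (28-day strength contribution)
  x1, x2, x3, x4 ≥ 0.
The minimum-cost mix takes nothing from metakaolin, river sand — only fly ash, limestone filler. There the fines and binder content constraints are tight.
Solving gives x1 = 2.07, x3 = 0.67.
Cost = 0.039·2.07 + 0.035·0.67 = 0.10418.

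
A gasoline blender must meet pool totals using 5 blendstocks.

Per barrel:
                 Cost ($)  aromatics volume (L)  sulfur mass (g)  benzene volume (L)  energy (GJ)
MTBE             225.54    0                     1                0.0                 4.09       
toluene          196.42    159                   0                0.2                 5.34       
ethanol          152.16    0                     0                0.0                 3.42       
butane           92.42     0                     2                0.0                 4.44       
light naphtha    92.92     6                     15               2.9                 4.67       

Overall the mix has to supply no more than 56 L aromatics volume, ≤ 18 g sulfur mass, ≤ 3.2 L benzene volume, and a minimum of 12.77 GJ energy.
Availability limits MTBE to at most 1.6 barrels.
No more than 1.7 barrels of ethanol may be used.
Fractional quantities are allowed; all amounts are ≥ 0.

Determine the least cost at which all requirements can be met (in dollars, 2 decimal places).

$261.74

This is a linear program. Let x1 = barrels of MTBE, x2 = barrels of toluene, x3 = barrels of ethanol, x4 = barrels of butane, x5 = barrels of light naphtha.
Minimize 225.54x1 + 196.42x2 + 152.16x3 + 92.42x4 + 92.92x5 with:
  159x2 + 6x5 ≤ 56   (aromatics volume)
  1x1 + 2x4 + 15x5 ≤ 18   (sulfur mass)
  0.2x2 + 2.9x5 ≤ 3.2   (benzene volume)
  4.09x1 + 5.34x2 + 3.42x3 + 4.44x4 + 4.67x5 ≥ 12.77   (energy)
  x1 ≤ 1.6
  x3 ≤ 1.7
  x1, x2, x3, x4, x5 ≥ 0.
The cheapest feasible vertex uses only butane, light naphtha; MTBE, toluene, ethanol are not used. There the sulfur mass and energy constraints are tight.
Optimal quantities: butane = 1.8772 barrels, light naphtha = 0.9497 barrels.
Objective = 92.42·1.8772 + 92.92·0.9497 = 261.7369.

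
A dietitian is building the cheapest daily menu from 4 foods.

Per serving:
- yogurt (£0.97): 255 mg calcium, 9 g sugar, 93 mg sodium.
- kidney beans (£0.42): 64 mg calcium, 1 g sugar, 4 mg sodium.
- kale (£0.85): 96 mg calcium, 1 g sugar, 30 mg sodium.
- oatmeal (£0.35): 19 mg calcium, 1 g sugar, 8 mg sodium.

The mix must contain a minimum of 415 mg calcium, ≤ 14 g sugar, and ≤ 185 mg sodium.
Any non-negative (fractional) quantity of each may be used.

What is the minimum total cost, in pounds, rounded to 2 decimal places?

This is a linear program. Let x1 = servings of yogurt, x2 = servings of kidney beans, x3 = servings of kale, x4 = servings of oatmeal.
Minimize 0.97x1 + 0.42x2 + 0.85x3 + 0.35x4 with:
  255x1 + 64x2 + 96x3 + 19x4 ≥ 415   (calcium)
  9x1 + 1x2 + 1x3 + 1x4 ≤ 14   (sugar)
  93x1 + 4x2 + 30x3 + 8x4 ≤ 185   (sodium)
  x1, x2, x3, x4 ≥ 0.
At the optimum only yogurt, kidney beans are positive (kale, oatmeal = 0). Binding constraints: calcium and sugar.
That vertex is x1 = 1.498, x2 = 0.514.
Total cost: 0.97·1.498 + 0.42·0.514 = 1.6689.

£1.67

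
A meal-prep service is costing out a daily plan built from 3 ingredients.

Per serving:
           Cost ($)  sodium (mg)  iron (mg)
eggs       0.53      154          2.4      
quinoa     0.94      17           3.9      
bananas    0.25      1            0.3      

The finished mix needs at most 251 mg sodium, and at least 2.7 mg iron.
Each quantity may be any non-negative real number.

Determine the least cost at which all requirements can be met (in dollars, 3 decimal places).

Set it up as a linear program. Let x1 = servings of eggs, x2 = servings of quinoa, x3 = servings of bananas.
min 0.53x1 + 0.94x2 + 0.25x3 s.t.:
  154x1 + 17x2 + 1x3 ≤ 251   (sodium)
  2.4x1 + 3.9x2 + 0.3x3 ≥ 2.7   (iron)
  x1, x2, x3 ≥ 0.
The optimal basis is {eggs}; quinoa, bananas drop out. Binding constraint: iron.
Optimal quantities: eggs = 1.125 servings.
Objective = 0.53·1.125 = 0.59625.

$0.596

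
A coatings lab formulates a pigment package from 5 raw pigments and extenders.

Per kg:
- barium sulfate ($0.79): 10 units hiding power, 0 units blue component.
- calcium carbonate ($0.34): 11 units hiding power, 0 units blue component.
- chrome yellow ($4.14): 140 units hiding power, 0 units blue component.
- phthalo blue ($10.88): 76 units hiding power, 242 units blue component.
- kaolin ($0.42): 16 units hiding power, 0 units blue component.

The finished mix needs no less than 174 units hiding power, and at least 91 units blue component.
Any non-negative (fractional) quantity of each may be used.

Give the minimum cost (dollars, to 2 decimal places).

This is a linear program. Let x1 = kg of barium sulfate, x2 = kg of calcium carbonate, x3 = kg of chrome yellow, x4 = kg of phthalo blue, x5 = kg of kaolin.
min 0.79x1 + 0.34x2 + 4.14x3 + 10.88x4 + 0.42x5 subject to:
  10x1 + 11x2 + 140x3 + 76x4 + 16x5 ≥ 174   (hiding power)
  242x4 ≥ 91   (blue component)
  x1, x2, x3, x4, x5 ≥ 0.
At the optimum only phthalo blue, kaolin are positive (barium sulfate, calcium carbonate, chrome yellow = 0). The hiding power and blue component requirements are met with equality.
So phthalo blue = 0.376 kg, kaolin = 9.089 kg.
Objective = 10.88·0.376 + 0.42·9.089 = 7.9083.

$7.91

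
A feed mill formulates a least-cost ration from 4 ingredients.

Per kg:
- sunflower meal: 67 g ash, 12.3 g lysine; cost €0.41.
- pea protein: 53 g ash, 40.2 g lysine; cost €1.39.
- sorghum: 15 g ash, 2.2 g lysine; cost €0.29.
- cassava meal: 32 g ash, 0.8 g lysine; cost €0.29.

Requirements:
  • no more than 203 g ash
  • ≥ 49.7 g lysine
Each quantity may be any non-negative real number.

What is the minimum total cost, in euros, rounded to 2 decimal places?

This is a linear program. Let x1 = kg of sunflower meal, x2 = kg of pea protein, x3 = kg of sorghum, x4 = kg of cassava meal.
Minimise 0.41x1 + 1.39x2 + 0.29x3 + 0.29x4 subject to:
  67x1 + 53x2 + 15x3 + 32x4 ≤ 203   (ash)
  12.3x1 + 40.2x2 + 2.2x3 + 0.8x4 ≥ 49.7   (lysine)
  x1, x2, x3, x4 ≥ 0.
The optimal basis is {sunflower meal, pea protein}; sorghum, cassava meal drop out. Binding constraints: ash and lysine.
Solving gives x1 = 2.707, x2 = 0.408.
Hence cost = 0.41·2.707 + 1.39·0.408 = €1.6770.

€1.68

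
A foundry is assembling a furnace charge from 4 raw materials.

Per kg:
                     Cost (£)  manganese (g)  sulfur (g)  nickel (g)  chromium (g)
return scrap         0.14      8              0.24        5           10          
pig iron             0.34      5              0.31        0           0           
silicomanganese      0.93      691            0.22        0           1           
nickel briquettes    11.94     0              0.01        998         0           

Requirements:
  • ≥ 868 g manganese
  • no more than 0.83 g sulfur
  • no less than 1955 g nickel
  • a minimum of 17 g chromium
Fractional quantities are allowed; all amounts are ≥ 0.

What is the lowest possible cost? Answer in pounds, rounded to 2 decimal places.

£24.67

Let x1 = kg of return scrap, x2 = kg of pig iron, x3 = kg of silicomanganese, x4 = kg of nickel briquettes.
min 0.14x1 + 0.34x2 + 0.93x3 + 11.94x4 with:
  8x1 + 5x2 + 691x3 ≥ 868   (manganese)
  0.24x1 + 0.31x2 + 0.22x3 + 0.01x4 ≤ 0.83   (sulfur)
  5x1 + 998x4 ≥ 1955   (nickel)
  10x1 + 1x3 ≥ 17   (chromium)
  x1, x2, x3, x4 ≥ 0.
The cheapest feasible vertex uses only return scrap, silicomanganese, nickel briquettes; pig iron is not used. The manganese, nickel, chromium requirements are met with equality.
That vertex is x1 = 1.576, x3 = 1.238, x4 = 1.951.
Objective = 0.14·1.576 + 0.93·1.238 + 11.94·1.951 = 24.6669.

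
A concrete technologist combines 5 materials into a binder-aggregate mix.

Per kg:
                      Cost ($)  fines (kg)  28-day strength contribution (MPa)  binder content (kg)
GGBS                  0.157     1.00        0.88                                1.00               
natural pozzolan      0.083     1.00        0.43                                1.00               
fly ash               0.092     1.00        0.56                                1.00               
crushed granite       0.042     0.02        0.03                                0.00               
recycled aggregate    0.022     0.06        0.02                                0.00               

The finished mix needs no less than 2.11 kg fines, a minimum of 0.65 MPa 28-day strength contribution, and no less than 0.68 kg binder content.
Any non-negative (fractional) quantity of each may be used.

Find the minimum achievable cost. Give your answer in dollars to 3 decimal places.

$0.175

Set it up as a linear program. Let x1 = kg of GGBS, x2 = kg of natural pozzolan, x3 = kg of fly ash, x4 = kg of crushed granite, x5 = kg of recycled aggregate.
min 0.157x1 + 0.083x2 + 0.092x3 + 0.042x4 + 0.022x5 s.t.:
  1x1 + 1x2 + 1x3 + 0.02x4 + 0.06x5 ≥ 2.11   (fines)
  0.88x1 + 0.43x2 + 0.56x3 + 0.03x4 + 0.02x5 ≥ 0.65   (28-day strength contribution)
  1x1 + 1x2 + 1x3 ≥ 0.68   (binder content)
  x1, x2, x3, x4, x5 ≥ 0.
At the optimum only natural pozzolan is positive (GGBS, fly ash, crushed granite, recycled aggregate = 0). The fines requirement is met with equality.
Optimal quantities: natural pozzolan = 2.11 kg.
Objective = 0.083·2.11 = 0.17513.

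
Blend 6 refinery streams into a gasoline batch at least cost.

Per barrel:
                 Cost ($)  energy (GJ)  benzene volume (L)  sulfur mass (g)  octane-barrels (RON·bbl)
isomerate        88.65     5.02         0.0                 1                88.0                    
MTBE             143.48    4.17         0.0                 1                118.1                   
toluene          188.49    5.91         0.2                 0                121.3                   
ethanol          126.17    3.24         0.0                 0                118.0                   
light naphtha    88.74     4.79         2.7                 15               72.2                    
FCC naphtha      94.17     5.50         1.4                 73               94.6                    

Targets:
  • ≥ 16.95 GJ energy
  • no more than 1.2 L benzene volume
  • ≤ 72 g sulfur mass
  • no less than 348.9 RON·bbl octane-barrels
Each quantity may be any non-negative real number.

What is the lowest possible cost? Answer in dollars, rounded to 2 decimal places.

$350.51

Set it up as a linear program. Let x1 = barrels of isomerate, x2 = barrels of MTBE, x3 = barrels of toluene, x4 = barrels of ethanol, x5 = barrels of light naphtha, x6 = barrels of FCC naphtha.
min 88.65x1 + 143.48x2 + 188.49x3 + 126.17x4 + 88.74x5 + 94.17x6 subject to:
  5.02x1 + 4.17x2 + 5.91x3 + 3.24x4 + 4.79x5 + 5.5x6 ≥ 16.95   (energy)
  0.2x3 + 2.7x5 + 1.4x6 ≤ 1.2   (benzene volume)
  1x1 + 1x2 + 15x5 + 73x6 ≤ 72   (sulfur mass)
  88x1 + 118.1x2 + 121.3x3 + 118x4 + 72.2x5 + 94.6x6 ≥ 348.9   (octane-barrels)
  x1, x2, x3, x4, x5, x6 ≥ 0.
At the optimum only isomerate, FCC naphtha are positive (MTBE, toluene, ethanol, light naphtha = 0). Binding constraints: benzene volume and octane-barrels.
That vertex is x1 = 3.0433, x6 = 0.85714.
Cost = 88.65·3.0433 + 94.17·0.85714 = 350.5054.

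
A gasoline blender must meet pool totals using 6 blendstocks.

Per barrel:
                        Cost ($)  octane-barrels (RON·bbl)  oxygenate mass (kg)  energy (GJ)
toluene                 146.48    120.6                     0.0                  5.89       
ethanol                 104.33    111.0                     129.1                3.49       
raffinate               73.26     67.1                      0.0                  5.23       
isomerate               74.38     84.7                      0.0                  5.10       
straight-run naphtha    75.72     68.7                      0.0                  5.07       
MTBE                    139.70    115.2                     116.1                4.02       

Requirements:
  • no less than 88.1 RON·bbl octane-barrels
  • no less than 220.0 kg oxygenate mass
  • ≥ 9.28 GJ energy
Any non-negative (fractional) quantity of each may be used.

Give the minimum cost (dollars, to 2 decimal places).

$224.47

Let x1 = barrels of toluene, x2 = barrels of ethanol, x3 = barrels of raffinate, x4 = barrels of isomerate, x5 = barrels of straight-run naphtha, x6 = barrels of MTBE.
min 146.48x1 + 104.33x2 + 73.26x3 + 74.38x4 + 75.72x5 + 139.7x6 subject to:
  120.6x1 + 111x2 + 67.1x3 + 84.7x4 + 68.7x5 + 115.2x6 ≥ 88.1   (octane-barrels)
  129.1x2 + 116.1x6 ≥ 220   (oxygenate mass)
  5.89x1 + 3.49x2 + 5.23x3 + 5.1x4 + 5.07x5 + 4.02x6 ≥ 9.28   (energy)
  x1, x2, x3, x4, x5, x6 ≥ 0.
At the optimum only ethanol, raffinate are positive (toluene, isomerate, straight-run naphtha, MTBE = 0). The oxygenate mass and energy requirements are met with equality.
Optimal quantities: ethanol = 1.7041 barrels, raffinate = 0.63722 barrels.
Objective = 104.33·1.7041 + 73.26·0.63722 = 224.4715.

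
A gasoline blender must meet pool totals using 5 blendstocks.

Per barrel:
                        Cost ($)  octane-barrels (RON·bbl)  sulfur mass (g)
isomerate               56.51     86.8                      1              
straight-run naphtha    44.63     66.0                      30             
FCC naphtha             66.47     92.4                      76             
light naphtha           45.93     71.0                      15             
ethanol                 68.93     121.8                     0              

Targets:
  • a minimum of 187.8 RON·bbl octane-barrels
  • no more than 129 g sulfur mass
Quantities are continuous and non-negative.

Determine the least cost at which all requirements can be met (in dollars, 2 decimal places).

Treat it as an LP. Let x1 = barrels of isomerate, x2 = barrels of straight-run naphtha, x3 = barrels of FCC naphtha, x4 = barrels of light naphtha, x5 = barrels of ethanol.
Minimise 56.51x1 + 44.63x2 + 66.47x3 + 45.93x4 + 68.93x5 subject to:
  86.8x1 + 66x2 + 92.4x3 + 71x4 + 121.8x5 ≥ 187.8   (octane-barrels)
  1x1 + 30x2 + 76x3 + 15x4 ≤ 129   (sulfur mass)
  x1, x2, x3, x4, x5 ≥ 0.
The minimum-cost mix takes nothing from isomerate, straight-run naphtha, FCC naphtha, light naphtha — only ethanol. There the octane-barrels constraint is tight.
That vertex is x5 = 1.5419.
Total cost: 68.93·1.5419 = 106.2832.

$106.28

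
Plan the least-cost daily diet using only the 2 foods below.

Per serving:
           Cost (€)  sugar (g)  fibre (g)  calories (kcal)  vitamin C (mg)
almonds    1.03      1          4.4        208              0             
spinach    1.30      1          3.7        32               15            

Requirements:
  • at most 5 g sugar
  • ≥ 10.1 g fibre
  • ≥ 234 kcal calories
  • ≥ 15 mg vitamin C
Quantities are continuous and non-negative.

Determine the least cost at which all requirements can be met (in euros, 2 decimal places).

€2.80

This is a linear program. Let x1 = servings of almonds, x2 = servings of spinach.
min 1.03x1 + 1.3x2 subject to:
  1x1 + 1x2 ≤ 5   (sugar)
  4.4x1 + 3.7x2 ≥ 10.1   (fibre)
  208x1 + 32x2 ≥ 234   (calories)
  15x2 ≥ 15   (vitamin C)
  x1, x2 ≥ 0.
Both inputs are positive at the optimum. Binding constraints: fibre and vitamin C.
Optimal quantities: almonds = 1.455 servings, spinach = 1 serving.
Hence cost = 1.03·1.455 + 1.3·1 = €2.7987.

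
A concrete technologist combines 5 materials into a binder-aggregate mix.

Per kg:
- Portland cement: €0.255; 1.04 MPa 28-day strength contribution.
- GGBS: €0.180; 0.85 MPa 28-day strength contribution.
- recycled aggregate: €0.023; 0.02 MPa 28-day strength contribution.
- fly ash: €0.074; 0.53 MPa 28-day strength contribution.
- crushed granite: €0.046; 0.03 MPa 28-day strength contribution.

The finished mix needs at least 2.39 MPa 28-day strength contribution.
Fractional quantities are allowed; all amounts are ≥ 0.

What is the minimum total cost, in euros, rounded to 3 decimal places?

€0.334

Set it up as a linear program. Let x1 = kg of Portland cement, x2 = kg of GGBS, x3 = kg of recycled aggregate, x4 = kg of fly ash, x5 = kg of crushed granite.
Minimize 0.255x1 + 0.18x2 + 0.023x3 + 0.074x4 + 0.046x5 s.t.:
  1.04x1 + 0.85x2 + 0.02x3 + 0.53x4 + 0.03x5 ≥ 2.39   (28-day strength contribution)
  x1, x2, x3, x4, x5 ≥ 0.
The minimum-cost mix takes nothing from Portland cement, GGBS, recycled aggregate, crushed granite — only fly ash. The 28-day strength contribution requirement is met with equality.
So fly ash = 4.509 kg.
Cost = 0.074·4.509 = 0.33367.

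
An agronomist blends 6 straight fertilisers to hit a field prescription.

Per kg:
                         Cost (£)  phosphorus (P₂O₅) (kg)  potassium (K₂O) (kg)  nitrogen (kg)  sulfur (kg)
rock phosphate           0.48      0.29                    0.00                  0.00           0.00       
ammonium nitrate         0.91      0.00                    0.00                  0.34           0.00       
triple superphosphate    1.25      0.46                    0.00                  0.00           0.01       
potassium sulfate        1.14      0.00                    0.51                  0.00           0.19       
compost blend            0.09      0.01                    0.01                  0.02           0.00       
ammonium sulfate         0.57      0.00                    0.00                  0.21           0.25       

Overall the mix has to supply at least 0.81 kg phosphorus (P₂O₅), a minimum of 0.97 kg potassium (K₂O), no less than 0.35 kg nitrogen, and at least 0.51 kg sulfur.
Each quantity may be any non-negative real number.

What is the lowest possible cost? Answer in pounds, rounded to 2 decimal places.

Let x1 = kg of rock phosphate, x2 = kg of ammonium nitrate, x3 = kg of triple superphosphate, x4 = kg of potassium sulfate, x5 = kg of compost blend, x6 = kg of ammonium sulfate.
Minimise 0.48x1 + 0.91x2 + 1.25x3 + 1.14x4 + 0.09x5 + 0.57x6 s.t.:
  0.29x1 + 0.46x3 + 0.01x5 ≥ 0.81   (phosphorus (P₂O₅))
  0.51x4 + 0.01x5 ≥ 0.97   (potassium (K₂O))
  0.34x2 + 0.02x5 + 0.21x6 ≥ 0.35   (nitrogen)
  0.01x3 + 0.19x4 + 0.25x6 ≥ 0.51   (sulfur)
  x1, x2, x3, x4, x5, x6 ≥ 0.
The minimum-cost mix takes nothing from ammonium nitrate, triple superphosphate — only rock phosphate, potassium sulfate, compost blend, ammonium sulfate. The phosphorus (P₂O₅), potassium (K₂O), nitrogen, sulfur requirements are met with equality.
So rock phosphate = 2.457 kg, potassium sulfate = 1.711 kg, compost blend = 9.734 kg, ammonium sulfate = 0.7396 kg.
Total cost: 0.48·2.457 + 1.14·1.711 + 0.09·9.734 + 0.57·0.7396 = 4.4275.

£4.43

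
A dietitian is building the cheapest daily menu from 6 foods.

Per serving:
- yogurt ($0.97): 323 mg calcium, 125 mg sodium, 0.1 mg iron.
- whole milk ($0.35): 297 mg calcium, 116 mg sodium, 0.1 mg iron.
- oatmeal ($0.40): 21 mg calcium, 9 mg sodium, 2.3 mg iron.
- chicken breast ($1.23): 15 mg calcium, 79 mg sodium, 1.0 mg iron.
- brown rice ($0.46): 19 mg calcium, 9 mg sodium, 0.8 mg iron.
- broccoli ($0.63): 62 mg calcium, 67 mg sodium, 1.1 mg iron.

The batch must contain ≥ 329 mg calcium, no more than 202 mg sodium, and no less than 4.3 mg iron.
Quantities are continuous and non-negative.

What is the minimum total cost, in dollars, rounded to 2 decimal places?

$1.07

This is a linear program. Let x1 = servings of yogurt, x2 = servings of whole milk, x3 = servings of oatmeal, x4 = servings of chicken breast, x5 = servings of brown rice, x6 = servings of broccoli.
min 0.97x1 + 0.35x2 + 0.4x3 + 1.23x4 + 0.46x5 + 0.63x6 s.t.:
  323x1 + 297x2 + 21x3 + 15x4 + 19x5 + 62x6 ≥ 329   (calcium)
  125x1 + 116x2 + 9x3 + 79x4 + 9x5 + 67x6 ≤ 202   (sodium)
  0.1x1 + 0.1x2 + 2.3x3 + 1x4 + 0.8x5 + 1.1x6 ≥ 4.3   (iron)
  x1, x2, x3, x4, x5, x6 ≥ 0.
At the optimum only whole milk, oatmeal are positive (yogurt, chicken breast, brown rice, broccoli = 0). There the calcium and iron constraints are tight.
Optimal quantities: whole milk = 0.9786 servings, oatmeal = 1.827 servings.
Hence cost = 0.35·0.9786 + 0.4·1.827 = $1.0733.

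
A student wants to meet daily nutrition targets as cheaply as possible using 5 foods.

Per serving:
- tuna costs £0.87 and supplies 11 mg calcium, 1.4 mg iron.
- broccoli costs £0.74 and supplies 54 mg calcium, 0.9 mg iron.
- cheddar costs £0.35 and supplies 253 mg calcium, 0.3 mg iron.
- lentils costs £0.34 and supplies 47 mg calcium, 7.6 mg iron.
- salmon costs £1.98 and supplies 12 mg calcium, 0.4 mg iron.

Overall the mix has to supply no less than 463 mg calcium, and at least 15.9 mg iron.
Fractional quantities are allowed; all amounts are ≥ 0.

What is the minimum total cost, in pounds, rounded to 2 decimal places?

Let x1 = servings of tuna, x2 = servings of broccoli, x3 = servings of cheddar, x4 = servings of lentils, x5 = servings of salmon.
min 0.87x1 + 0.74x2 + 0.35x3 + 0.34x4 + 1.98x5 with:
  11x1 + 54x2 + 253x3 + 47x4 + 12x5 ≥ 463   (calcium)
  1.4x1 + 0.9x2 + 0.3x3 + 7.6x4 + 0.4x5 ≥ 15.9   (iron)
  x1, x2, x3, x4, x5 ≥ 0.
The cheapest feasible vertex uses only cheddar, lentils; tuna, broccoli, salmon are not used. Binding constraints: calcium and iron.
That vertex is x3 = 1.452, x4 = 2.035.
Cost = 0.35·1.452 + 0.34·2.035 = 1.2001.

£1.20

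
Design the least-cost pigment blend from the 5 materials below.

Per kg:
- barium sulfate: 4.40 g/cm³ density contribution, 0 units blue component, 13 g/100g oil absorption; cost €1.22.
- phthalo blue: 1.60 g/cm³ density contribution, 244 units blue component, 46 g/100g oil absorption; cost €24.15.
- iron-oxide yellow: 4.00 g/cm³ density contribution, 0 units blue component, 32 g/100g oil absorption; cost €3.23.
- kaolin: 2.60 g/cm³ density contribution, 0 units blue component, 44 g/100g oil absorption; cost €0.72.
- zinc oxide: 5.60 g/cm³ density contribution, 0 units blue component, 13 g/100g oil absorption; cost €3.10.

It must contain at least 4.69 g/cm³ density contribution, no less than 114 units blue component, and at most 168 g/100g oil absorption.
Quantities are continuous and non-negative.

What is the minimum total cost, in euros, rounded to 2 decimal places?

€12.37

This is a linear program. Let x1 = kg of barium sulfate, x2 = kg of phthalo blue, x3 = kg of iron-oxide yellow, x4 = kg of kaolin, x5 = kg of zinc oxide.
Minimise 1.22x1 + 24.15x2 + 3.23x3 + 0.72x4 + 3.1x5 s.t.:
  4.4x1 + 1.6x2 + 4x3 + 2.6x4 + 5.6x5 ≥ 4.69   (density contribution)
  244x2 ≥ 114   (blue component)
  13x1 + 46x2 + 32x3 + 44x4 + 13x5 ≤ 168   (oil absorption)
  x1, x2, x3, x4, x5 ≥ 0.
The optimal basis is {phthalo blue, kaolin}; barium sulfate, iron-oxide yellow, zinc oxide drop out. Binding constraints: density contribution and blue component.
So phthalo blue = 0.4672 kg, kaolin = 1.516 kg.
Cost = 24.15·0.4672 + 0.72·1.516 = 12.3744.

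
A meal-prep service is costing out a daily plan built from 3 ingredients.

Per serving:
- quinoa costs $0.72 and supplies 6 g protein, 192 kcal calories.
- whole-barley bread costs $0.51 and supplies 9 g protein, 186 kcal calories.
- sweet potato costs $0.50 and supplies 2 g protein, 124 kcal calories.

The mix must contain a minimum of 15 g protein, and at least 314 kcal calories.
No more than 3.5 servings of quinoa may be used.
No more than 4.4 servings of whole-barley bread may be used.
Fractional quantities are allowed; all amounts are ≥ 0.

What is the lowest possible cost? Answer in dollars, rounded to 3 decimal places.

$0.861

Let x1 = servings of quinoa, x2 = servings of whole-barley bread, x3 = servings of sweet potato.
min 0.72x1 + 0.51x2 + 0.5x3 with:
  6x1 + 9x2 + 2x3 ≥ 15   (protein)
  192x1 + 186x2 + 124x3 ≥ 314   (calories)
  x1 ≤ 3.5
  x2 ≤ 4.4
  x1, x2, x3 ≥ 0.
The optimal basis is {whole-barley bread}; quinoa, sweet potato drop out. Binding constraint: calories.
Optimal quantities: whole-barley bread = 1.688 servings.
Total cost: 0.51·1.688 = 0.86088.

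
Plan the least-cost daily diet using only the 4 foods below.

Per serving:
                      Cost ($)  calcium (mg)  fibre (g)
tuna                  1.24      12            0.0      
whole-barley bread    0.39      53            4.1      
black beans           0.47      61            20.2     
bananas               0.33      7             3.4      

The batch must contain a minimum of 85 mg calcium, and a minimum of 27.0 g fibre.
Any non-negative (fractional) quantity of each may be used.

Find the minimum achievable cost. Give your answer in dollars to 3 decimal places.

This is a linear program. Let x1 = servings of tuna, x2 = servings of whole-barley bread, x3 = servings of black beans, x4 = servings of bananas.
min 1.24x1 + 0.39x2 + 0.47x3 + 0.33x4 with:
  12x1 + 53x2 + 61x3 + 7x4 ≥ 85   (calcium)
  4.1x2 + 20.2x3 + 3.4x4 ≥ 27   (fibre)
  x1, x2, x3, x4 ≥ 0.
The optimal basis is {whole-barley bread, black beans}; tuna, bananas drop out. The calcium and fibre requirements are met with equality.
Solving gives x2 = 0.08531, x3 = 1.319.
Cost = 0.39·0.08531 + 0.47·1.319 = 0.65320.

$0.653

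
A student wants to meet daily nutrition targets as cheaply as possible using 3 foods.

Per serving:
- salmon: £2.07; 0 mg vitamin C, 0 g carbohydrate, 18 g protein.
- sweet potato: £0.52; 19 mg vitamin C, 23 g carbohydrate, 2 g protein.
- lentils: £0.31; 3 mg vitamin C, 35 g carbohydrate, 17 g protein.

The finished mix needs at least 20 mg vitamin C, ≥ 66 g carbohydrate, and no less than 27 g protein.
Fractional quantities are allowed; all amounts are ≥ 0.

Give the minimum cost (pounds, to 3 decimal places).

£0.887

Set it up as a linear program. Let x1 = servings of salmon, x2 = servings of sweet potato, x3 = servings of lentils.
Minimise 2.07x1 + 0.52x2 + 0.31x3 s.t.:
  19x2 + 3x3 ≥ 20   (vitamin C)
  23x2 + 35x3 ≥ 66   (carbohydrate)
  18x1 + 2x2 + 17x3 ≥ 27   (protein)
  x1, x2, x3 ≥ 0.
The optimal basis is {sweet potato, lentils}; salmon drops out. There the vitamin C and protein constraints are tight.
Optimal quantities: sweet potato = 0.817 servings, lentils = 1.492 servings.
Objective = 0.52·0.817 + 0.31·1.492 = 0.88736.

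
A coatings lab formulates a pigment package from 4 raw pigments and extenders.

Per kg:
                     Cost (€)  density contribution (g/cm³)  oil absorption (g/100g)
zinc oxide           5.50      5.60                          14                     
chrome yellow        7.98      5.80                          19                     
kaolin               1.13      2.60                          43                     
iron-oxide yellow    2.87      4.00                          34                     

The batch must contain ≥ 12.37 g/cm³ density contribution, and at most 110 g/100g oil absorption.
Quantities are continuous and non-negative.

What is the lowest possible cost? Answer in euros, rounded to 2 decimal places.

€8.70

Let x1 = kg of zinc oxide, x2 = kg of chrome yellow, x3 = kg of kaolin, x4 = kg of iron-oxide yellow.
Minimize 5.5x1 + 7.98x2 + 1.13x3 + 2.87x4 s.t.:
  5.6x1 + 5.8x2 + 2.6x3 + 4x4 ≥ 12.37   (density contribution)
  14x1 + 19x2 + 43x3 + 34x4 ≤ 110   (oil absorption)
  x1, x2, x3, x4 ≥ 0.
The optimal basis is {kaolin, iron-oxide yellow}; zinc oxide, chrome yellow drop out. Binding constraints: density contribution and oil absorption.
Optimal quantities: kaolin = 0.2323 kg, iron-oxide yellow = 2.9415 kg.
Cost = 1.13·0.2323 + 2.87·2.9415 = 8.7046.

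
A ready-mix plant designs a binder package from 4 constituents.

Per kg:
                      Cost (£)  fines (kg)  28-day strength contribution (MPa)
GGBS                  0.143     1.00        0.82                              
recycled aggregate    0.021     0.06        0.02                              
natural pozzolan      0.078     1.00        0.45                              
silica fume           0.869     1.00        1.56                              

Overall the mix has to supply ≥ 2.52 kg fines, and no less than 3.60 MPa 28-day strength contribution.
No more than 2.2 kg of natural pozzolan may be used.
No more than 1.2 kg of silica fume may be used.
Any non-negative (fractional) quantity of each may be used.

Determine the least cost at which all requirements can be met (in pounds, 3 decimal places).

£0.627

Let x1 = kg of GGBS, x2 = kg of recycled aggregate, x3 = kg of natural pozzolan, x4 = kg of silica fume.
Minimise 0.143x1 + 0.021x2 + 0.078x3 + 0.869x4 with:
  1x1 + 0.06x2 + 1x3 + 1x4 ≥ 2.52   (fines)
  0.82x1 + 0.02x2 + 0.45x3 + 1.56x4 ≥ 3.6   (28-day strength contribution)
  x3 ≤ 2.2
  x4 ≤ 1.2
  x1, x2, x3, x4 ≥ 0.
The cheapest feasible vertex uses only GGBS, natural pozzolan; recycled aggregate, silica fume are not used. There the 28-day strength contribution and the natural pozzolan cap constraints are tight.
So GGBS = 3.183 kg, natural pozzolan = 2.2 kg.
Cost = 0.143·3.183 + 0.078·2.2 = 0.62677.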